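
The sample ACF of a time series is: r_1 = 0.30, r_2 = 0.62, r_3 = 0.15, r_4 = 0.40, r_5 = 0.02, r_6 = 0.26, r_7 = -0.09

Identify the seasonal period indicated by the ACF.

2

The largest autocorrelation is r_2 = 0.62, with a weaker echo at lag 4 (0.40); the remaining lags stay at or below 0.30.
The dominant spike at lag 2 indicates a seasonal period of 2.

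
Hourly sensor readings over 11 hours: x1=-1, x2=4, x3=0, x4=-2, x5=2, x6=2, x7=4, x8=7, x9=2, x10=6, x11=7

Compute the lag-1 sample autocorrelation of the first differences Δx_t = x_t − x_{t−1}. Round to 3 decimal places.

First differences Δx: 5, -4, -2, 4, 0, 2, 3, -5, 4, 1
Mean of differences = 0.8000
Numerator Σ(Δx_t−Δx̄)(Δx_{t+1}−Δx̄) = -47.2400
Denominator Σ(Δx_t−Δx̄)² = 109.6000
r_1(Δx) = -47.2400 / 109.6000 = -0.431

-0.431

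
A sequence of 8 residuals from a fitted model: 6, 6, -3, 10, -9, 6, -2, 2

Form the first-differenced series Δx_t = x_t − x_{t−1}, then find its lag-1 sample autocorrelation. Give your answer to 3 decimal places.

-0.882

First differences Δx: 0, -9, 13, -19, 15, -8, 4
Mean of differences = -0.5714
Numerator Σ(Δx_t−Δx̄)(Δx_{t+1}−Δx̄) = -805.8980
Denominator Σ(Δx_t−Δx̄)² = 913.7143
r_1(Δx) = -805.8980 / 913.7143 = -0.882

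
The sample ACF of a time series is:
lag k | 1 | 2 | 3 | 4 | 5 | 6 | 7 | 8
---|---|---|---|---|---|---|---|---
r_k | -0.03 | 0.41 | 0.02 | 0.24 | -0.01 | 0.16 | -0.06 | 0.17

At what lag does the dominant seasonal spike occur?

2

The largest autocorrelation is r_2 = 0.41, with weaker echoes at lags 4 (0.24), 6 (0.16) and 8 (0.17); the remaining lags stay at or below 0.02.
The dominant spike at lag 2 indicates a seasonal period of 2.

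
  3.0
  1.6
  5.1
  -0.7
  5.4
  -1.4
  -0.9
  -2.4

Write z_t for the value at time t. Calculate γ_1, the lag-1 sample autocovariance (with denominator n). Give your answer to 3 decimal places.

-1.379

Mean z̄ = (3.0 + 1.6 + 5.1 − 0.7 + 5.4 − 1.4 − 0.9 − 2.4)/8 = 1.2125
Deviations: 1.7875, 0.3875, 3.8875, -1.9125, 4.1875, -2.6125, -2.1125, -3.6125
Σ_{t=1}^{7}(z_t−z̄)(z_{t+1}−z̄) = -11.0339
γ_1 = -11.0339 / 8 = -1.379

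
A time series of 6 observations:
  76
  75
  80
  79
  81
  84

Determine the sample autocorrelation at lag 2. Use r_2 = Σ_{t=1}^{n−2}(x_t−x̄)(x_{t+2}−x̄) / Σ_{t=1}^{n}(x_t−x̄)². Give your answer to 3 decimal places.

-0.022

Mean x̄ = (76 + 75 + 80 + 79 + 81 + 84)/6 = 79.1667
Deviations from mean: -3.1667, -4.1667, 0.8333, -0.1667, 1.8333, 4.8333
Σ(x_t−x̄)(x_{t+2}−x̄) = (-2.6389) + (0.6944) + (1.5278) + (-0.8056) = -1.2222
Denominator Σ(x_t−x̄)² = 54.8333
r_2 = -1.2222 / 54.8333 = -0.022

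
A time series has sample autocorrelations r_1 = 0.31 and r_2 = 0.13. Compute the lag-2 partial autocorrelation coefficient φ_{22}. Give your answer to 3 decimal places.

0.038

φ_{22} = (r_2 − r_1²) / (1 − r_1²)
r_1² = (0.31)² = 0.0961
Numerator = 0.13 − 0.0961 = 0.0339; denominator = 1 − 0.0961 = 0.9039
φ_{22} = 0.0339 / 0.9039 = 0.038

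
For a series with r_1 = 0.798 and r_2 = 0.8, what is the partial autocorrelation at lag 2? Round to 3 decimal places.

φ_{22} = (r_2 − r_1²) / (1 − r_1²)
r_1² = (0.798)² = 0.636804
Numerator = 0.8 − 0.6368 = 0.1632; denominator = 1 − 0.6368 = 0.3632
φ_{22} = 0.1632 / 0.3632 = 0.449

0.449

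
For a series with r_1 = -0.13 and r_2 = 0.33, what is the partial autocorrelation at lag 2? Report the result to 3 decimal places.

φ_{22} = (r_2 − r_1²) / (1 − r_1²)
r_1² = (-0.13)² = 0.0169
Numerator = 0.33 − 0.0169 = 0.3131; denominator = 1 − 0.0169 = 0.9831
φ_{22} = 0.3131 / 0.9831 = 0.318

0.318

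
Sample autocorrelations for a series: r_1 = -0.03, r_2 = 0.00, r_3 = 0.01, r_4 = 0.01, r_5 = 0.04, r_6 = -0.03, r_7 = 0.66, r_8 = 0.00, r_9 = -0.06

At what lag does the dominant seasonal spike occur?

The largest autocorrelation is r_7 = 0.66; the remaining lags stay at or below 0.04.
The dominant spike at lag 7 indicates a seasonal period of 7.

7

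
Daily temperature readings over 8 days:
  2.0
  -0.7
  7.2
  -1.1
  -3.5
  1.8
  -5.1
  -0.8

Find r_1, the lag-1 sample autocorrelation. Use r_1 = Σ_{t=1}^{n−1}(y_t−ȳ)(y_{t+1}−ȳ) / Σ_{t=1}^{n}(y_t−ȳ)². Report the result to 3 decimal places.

-0.220

Mean ȳ = (2.0 − 0.7 + 7.2 − 1.1 − 3.5 + 1.8 − 5.1 − 0.8)/8 = -0.0250
Deviations from mean: 2.0250, -0.6750, 7.2250, -1.0750, -3.4750, 1.8250, -5.0750, -0.7750
Σ(y_t−ȳ)(y_{t+1}−ȳ) = (-1.3669) + (-4.8769) + (-7.7669) + (3.7356) + (-6.3419) + (-9.2619) + (3.9331) = -21.9456
Denominator Σ(y_t−ȳ)² = 99.6750
r_1 = -21.9456 / 99.6750 = -0.220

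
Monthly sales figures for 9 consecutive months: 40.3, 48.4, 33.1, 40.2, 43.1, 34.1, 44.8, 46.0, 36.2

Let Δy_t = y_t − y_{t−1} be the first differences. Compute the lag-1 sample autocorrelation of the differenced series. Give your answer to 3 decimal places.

First differences Δy: 8.1, -15.3, 7.1, 2.9, -9.0, 10.7, 1.2, -9.8
Mean of differences = -0.5125
Numerator Σ(Δy_t−Δȳ)(Δy_{t+1}−Δȳ) = -334.7827
Denominator Σ(Δy_t−Δȳ)² = 649.3888
r_1(Δy) = -334.7827 / 649.3888 = -0.516

-0.516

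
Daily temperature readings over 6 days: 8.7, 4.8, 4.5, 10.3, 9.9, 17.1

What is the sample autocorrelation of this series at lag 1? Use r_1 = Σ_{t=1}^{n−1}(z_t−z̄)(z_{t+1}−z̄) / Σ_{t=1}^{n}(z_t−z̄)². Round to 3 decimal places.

0.228

Mean z̄ = (8.7 + 4.8 + 4.5 + 10.3 + 9.9 + 17.1)/6 = 9.2167
Deviations from mean: -0.5167, -4.4167, -4.7167, 1.0833, 0.6833, 7.8833
Σ(z_t−z̄)(z_{t+1}−z̄) = (2.2819) + (20.8319) + (-5.1097) + (0.7403) + (5.3869) = 24.1314
Denominator Σ(z_t−z̄)² = 105.8083
r_1 = 24.1314 / 105.8083 = 0.228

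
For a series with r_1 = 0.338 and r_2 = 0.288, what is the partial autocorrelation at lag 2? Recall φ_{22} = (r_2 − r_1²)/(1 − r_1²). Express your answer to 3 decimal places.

0.196

φ_{22} = (r_2 − r_1²) / (1 − r_1²)
r_1² = (0.338)² = 0.114244
Numerator = 0.288 − 0.1142 = 0.1738; denominator = 1 − 0.1142 = 0.8858
φ_{22} = 0.1738 / 0.8858 = 0.196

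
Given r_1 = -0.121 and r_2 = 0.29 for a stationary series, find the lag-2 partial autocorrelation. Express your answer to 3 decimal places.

φ_{22} = (r_2 − r_1²) / (1 − r_1²)
r_1² = (-0.121)² = 0.014641
Numerator = 0.29 − 0.0146 = 0.2754; denominator = 1 − 0.0146 = 0.9854
φ_{22} = 0.2754 / 0.9854 = 0.279

0.279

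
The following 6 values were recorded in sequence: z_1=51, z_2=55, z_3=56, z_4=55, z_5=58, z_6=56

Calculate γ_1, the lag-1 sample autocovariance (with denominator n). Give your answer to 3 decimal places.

Mean z̄ = (51 + 55 + 56 + 55 + 58 + 56)/6 = 55.1667
Deviations: -4.1667, -0.1667, 0.8333, -0.1667, 2.8333, 0.8333
Σ_{t=1}^{5}(z_t−z̄)(z_{t+1}−z̄) = 2.3056
γ_1 = 2.3056 / 6 = 0.384

0.384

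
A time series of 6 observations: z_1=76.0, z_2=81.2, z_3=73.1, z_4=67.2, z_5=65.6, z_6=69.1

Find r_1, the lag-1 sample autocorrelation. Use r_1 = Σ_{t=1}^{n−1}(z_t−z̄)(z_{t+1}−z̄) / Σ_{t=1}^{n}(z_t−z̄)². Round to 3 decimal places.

0.522

Mean z̄ = (76.0 + 81.2 + 73.1 + 67.2 + 65.6 + 69.1)/6 = 72.0333
Σ(z_t−z̄)(z_{t+1}−z̄) = (36.3611) + (9.7778) + (-5.1556) + (31.0944) + (18.8711) = 90.9489
Denominator Σ(z_t−z̄)² = 174.2533
r_1 = 90.9489 / 174.2533 = 0.522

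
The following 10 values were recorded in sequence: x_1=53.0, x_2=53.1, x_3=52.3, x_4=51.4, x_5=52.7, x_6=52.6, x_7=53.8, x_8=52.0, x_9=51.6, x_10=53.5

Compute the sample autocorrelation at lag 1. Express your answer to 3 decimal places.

Mean x̄ = (53.0 + 53.1 + 52.3 + 51.4 + 52.7 + 52.6 + 53.8 + 52.0 + 51.6 + 53.5)/10 = 52.6000
Numerator Σ_{t=1}^{9}(x_t−x̄)(x_{t+1}−x̄) = -0.7300
Denominator Σ(x_t−x̄)² = 5.5600
r_1 = -0.7300 / 5.5600 = -0.131

-0.131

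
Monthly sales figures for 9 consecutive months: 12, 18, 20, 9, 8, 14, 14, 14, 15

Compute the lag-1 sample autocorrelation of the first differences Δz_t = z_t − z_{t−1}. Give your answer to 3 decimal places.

-0.018

First differences Δz: 6, 2, -11, -1, 6, 0, 0, 1
Mean of differences = 0.3750
Numerator Σ(Δz_t−Δz̄)(Δz_{t+1}−Δz̄) = -3.6406
Denominator Σ(Δz_t−Δz̄)² = 197.8750
r_1(Δz) = -3.6406 / 197.8750 = -0.018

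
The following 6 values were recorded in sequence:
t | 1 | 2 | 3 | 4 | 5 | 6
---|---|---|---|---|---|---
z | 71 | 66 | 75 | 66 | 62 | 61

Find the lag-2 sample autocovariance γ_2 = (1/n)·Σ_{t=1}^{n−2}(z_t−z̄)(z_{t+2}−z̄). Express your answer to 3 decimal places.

0.019

Mean z̄ = (71 + 66 + 75 + 66 + 62 + 61)/6 = 66.8333
Σ_{t=1}^{4}(z_t−z̄)(z_{t+2}−z̄) = 0.1111
γ_2 = 0.1111 / 6 = 0.019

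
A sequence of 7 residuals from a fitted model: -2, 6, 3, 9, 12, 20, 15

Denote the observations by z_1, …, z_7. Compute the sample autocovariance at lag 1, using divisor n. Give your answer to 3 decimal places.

Mean z̄ = (-2 + 6 + 3 + 9 + 12 + 20 + 15)/7 = 9.0000
Σ_{t=1}^{6}(z_t−z̄)(z_{t+1}−z̄) = 150.0000
γ_1 = 150.0000 / 7 = 21.429

21.429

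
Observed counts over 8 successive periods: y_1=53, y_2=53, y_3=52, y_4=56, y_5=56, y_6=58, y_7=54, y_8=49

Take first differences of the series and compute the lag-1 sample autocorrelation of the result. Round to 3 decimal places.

0.138

First differences Δy: 0, -1, 4, 0, 2, -4, -5
Mean of differences = -0.5714
Numerator Σ(Δy_t−Δȳ)(Δy_{t+1}−Δȳ) = 8.2449
Denominator Σ(Δy_t−Δȳ)² = 59.7143
r_1(Δy) = 8.2449 / 59.7143 = 0.138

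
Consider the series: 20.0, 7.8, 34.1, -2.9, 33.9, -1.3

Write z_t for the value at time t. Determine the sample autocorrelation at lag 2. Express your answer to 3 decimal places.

Mean z̄ = (20.0 + 7.8 + 34.1 − 2.9 + 33.9 − 1.3)/6 = 15.2667
Numerator Σ_{t=1}^{4}(z_t−z̄)(z_{t+2}−z̄) = 876.6778
Denominator Σ(z_t−z̄)² = 1384.5333
r_2 = 876.6778 / 1384.5333 = 0.633

0.633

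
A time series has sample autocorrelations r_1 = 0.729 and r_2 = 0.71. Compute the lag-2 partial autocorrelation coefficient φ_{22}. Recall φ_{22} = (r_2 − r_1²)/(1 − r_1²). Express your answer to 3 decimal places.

φ_{22} = (r_2 − r_1²) / (1 − r_1²)
r_1² = (0.729)² = 0.531441
Numerator = 0.71 − 0.5314 = 0.1786; denominator = 1 − 0.5314 = 0.4686
φ_{22} = 0.1786 / 0.4686 = 0.381

0.381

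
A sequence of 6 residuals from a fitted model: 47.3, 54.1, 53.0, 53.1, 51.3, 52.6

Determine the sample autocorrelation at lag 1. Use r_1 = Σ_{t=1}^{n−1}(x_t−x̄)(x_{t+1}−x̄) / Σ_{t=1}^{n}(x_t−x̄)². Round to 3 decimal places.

Mean x̄ = (47.3 + 54.1 + 53.0 + 53.1 + 51.3 + 52.6)/6 = 51.9000
Deviations from mean: -4.6000, 2.2000, 1.1000, 1.2000, -0.6000, 0.7000
Σ(x_t−x̄)(x_{t+1}−x̄) = (-10.1200) + (2.4200) + (1.3200) + (-0.7200) + (-0.4200) = -7.5200
Denominator Σ(x_t−x̄)² = 29.5000
r_1 = -7.5200 / 29.5000 = -0.255

-0.255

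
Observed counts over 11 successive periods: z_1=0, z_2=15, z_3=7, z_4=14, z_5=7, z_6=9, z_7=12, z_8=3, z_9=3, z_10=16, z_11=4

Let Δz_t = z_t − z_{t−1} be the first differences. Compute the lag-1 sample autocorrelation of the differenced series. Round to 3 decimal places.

First differences Δz: 15, -8, 7, -7, 2, 3, -9, 0, 13, -12
Mean of differences = 0.4000
Numerator Σ(Δz_t−Δz̄)(Δz_{t+1}−Δz̄) = -416.5600
Denominator Σ(Δz_t−Δz̄)² = 792.4000
r_1(Δz) = -416.5600 / 792.4000 = -0.526

-0.526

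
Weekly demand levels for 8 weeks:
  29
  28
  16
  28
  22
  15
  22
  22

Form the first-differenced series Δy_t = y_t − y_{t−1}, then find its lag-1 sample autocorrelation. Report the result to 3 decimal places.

First differences Δy: -1, -12, 12, -6, -7, 7, 0
Mean of differences = -1.0000
Numerator Σ(Δy_t−Δȳ)(Δy_{t+1}−Δȳ) = -218.0000
Denominator Σ(Δy_t−Δȳ)² = 416.0000
r_1(Δy) = -218.0000 / 416.0000 = -0.524

-0.524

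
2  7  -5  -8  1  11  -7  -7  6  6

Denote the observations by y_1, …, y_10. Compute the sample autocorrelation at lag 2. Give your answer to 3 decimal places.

Mean ȳ = (2 + 7 − 5 − 8 + 1 + 11 − 7 − 7 + 6 + 6)/10 = 0.6000
Numerator Σ_{t=1}^{8}(y_t−ȳ)(y_{t+2}−ȳ) = -318.7200
Denominator Σ(y_t−ȳ)² = 430.4000
r_2 = -318.7200 / 430.4000 = -0.741

-0.741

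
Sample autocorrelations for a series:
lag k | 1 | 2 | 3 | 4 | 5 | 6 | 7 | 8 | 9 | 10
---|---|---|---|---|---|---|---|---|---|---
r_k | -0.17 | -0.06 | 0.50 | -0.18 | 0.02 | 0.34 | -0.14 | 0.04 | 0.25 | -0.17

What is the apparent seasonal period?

3

The largest autocorrelation is r_3 = 0.50, with weaker echoes at lags 6 (0.34) and 9 (0.25); the remaining lags stay at or below 0.04.
The dominant spike at lag 3 indicates a seasonal period of 3.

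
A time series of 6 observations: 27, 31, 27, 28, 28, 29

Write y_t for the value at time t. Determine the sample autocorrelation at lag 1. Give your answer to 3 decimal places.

Mean ȳ = (27 + 31 + 27 + 28 + 28 + 29)/6 = 28.3333
Deviations from mean: -1.3333, 2.6667, -1.3333, -0.3333, -0.3333, 0.6667
Σ(y_t−ȳ)(y_{t+1}−ȳ) = (-3.5556) + (-3.5556) + (0.4444) + (0.1111) + (-0.2222) = -6.7778
Denominator Σ(y_t−ȳ)² = 11.3333
r_1 = -6.7778 / 11.3333 = -0.598

-0.598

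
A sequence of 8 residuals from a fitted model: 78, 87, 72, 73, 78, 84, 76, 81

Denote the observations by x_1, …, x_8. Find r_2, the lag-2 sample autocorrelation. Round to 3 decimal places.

Mean x̄ = (78 + 87 + 72 + 73 + 78 + 84 + 76 + 81)/8 = 78.6250
Deviations from mean: -0.6250, 8.3750, -6.6250, -5.6250, -0.6250, 5.3750, -2.6250, 2.3750
Σ(x_t−x̄)(x_{t+2}−x̄) = (4.1406) + (-47.1094) + (4.1406) + (-30.2344) + (1.6406) + (12.7656) = -54.6563
Denominator Σ(x_t−x̄)² = 187.8750
r_2 = -54.6563 / 187.8750 = -0.291

-0.291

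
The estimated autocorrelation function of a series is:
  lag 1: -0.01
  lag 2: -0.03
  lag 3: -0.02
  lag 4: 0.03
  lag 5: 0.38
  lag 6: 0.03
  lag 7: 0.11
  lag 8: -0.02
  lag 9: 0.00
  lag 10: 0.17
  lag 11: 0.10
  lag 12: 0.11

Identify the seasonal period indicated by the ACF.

5

The largest autocorrelation is r_5 = 0.38, with a weaker echo at lag 10 (0.17); the remaining lags stay at or below 0.11.
The dominant spike at lag 5 indicates a seasonal period of 5.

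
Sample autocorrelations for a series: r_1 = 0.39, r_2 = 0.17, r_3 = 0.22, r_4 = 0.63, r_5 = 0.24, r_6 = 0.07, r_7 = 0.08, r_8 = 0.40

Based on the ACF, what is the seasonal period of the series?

4

The largest autocorrelation is r_4 = 0.63, with a weaker echo at lag 8 (0.40); the remaining lags stay at or below 0.39. The elevated value at lag 1 (0.39), dropping to 0.17 at lag 2, reflects decaying short-term dependence rather than seasonality.
The dominant spike at lag 4 indicates a seasonal period of 4.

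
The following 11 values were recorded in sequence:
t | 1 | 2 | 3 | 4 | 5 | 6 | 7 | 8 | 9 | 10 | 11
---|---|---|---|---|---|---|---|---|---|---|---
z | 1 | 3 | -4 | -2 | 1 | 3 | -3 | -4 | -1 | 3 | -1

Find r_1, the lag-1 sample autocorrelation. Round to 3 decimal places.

-0.008

Mean z̄ = (1 + 3 − 4 − 2 + 1 + 3 − 3 − 4 − 1 + 3 − 1)/11 = -0.3636
Numerator Σ_{t=1}^{10}(z_t−z̄)(z_{t+1}−z̄) = -0.5868
Denominator Σ(z_t−z̄)² = 74.5455
r_1 = -0.5868 / 74.5455 = -0.008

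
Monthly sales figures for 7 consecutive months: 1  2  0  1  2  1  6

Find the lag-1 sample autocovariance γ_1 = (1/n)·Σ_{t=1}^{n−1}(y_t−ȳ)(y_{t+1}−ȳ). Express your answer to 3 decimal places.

Mean ȳ = (1 + 2 + 0 + 1 + 2 + 1 + 6)/7 = 1.8571
Deviations: -0.8571, 0.1429, -1.8571, -0.8571, 0.1429, -0.8571, 4.1429
Σ_{t=1}^{6}(y_t−ȳ)(y_{t+1}−ȳ) = -2.5918
γ_1 = -2.5918 / 7 = -0.370

-0.370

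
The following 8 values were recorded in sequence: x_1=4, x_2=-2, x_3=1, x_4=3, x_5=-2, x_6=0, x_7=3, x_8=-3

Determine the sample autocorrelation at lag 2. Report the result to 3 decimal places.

-0.230

Mean x̄ = (4 − 2 + 1 + 3 − 2 + 0 + 3 − 3)/8 = 0.5000
Deviations from mean: 3.5000, -2.5000, 0.5000, 2.5000, -2.5000, -0.5000, 2.5000, -3.5000
Σ(x_t−x̄)(x_{t+2}−x̄) = (1.7500) + (-6.2500) + (-1.2500) + (-1.2500) + (-6.2500) + (1.7500) = -11.5000
Denominator Σ(x_t−x̄)² = 50.0000
r_2 = -11.5000 / 50.0000 = -0.230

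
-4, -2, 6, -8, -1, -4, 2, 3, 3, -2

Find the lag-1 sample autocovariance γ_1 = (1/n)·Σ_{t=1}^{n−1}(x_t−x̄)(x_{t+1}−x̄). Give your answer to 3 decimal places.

-4.019

Mean x̄ = (-4 − 2 + 6 − 8 − 1 − 4 + 2 + 3 + 3 − 2)/10 = -0.7000
Σ_{t=1}^{9}(x_t−x̄)(x_{t+1}−x̄) = -40.1900
γ_1 = -40.1900 / 10 = -4.019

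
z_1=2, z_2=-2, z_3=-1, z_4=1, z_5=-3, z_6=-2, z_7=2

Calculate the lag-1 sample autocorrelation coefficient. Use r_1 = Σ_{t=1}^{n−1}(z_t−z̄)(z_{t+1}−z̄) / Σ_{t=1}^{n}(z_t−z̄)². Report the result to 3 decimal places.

Mean z̄ = (2 − 2 − 1 + 1 − 3 − 2 + 2)/7 = -0.4286
Σ(z_t−z̄)(z_{t+1}−z̄) = (-3.8163) + (0.8980) + (-0.8163) + (-3.6735) + (4.0408) + (-3.8163) = -7.1837
Denominator Σ(z_t−z̄)² = 25.7143
r_1 = -7.1837 / 25.7143 = -0.279

-0.279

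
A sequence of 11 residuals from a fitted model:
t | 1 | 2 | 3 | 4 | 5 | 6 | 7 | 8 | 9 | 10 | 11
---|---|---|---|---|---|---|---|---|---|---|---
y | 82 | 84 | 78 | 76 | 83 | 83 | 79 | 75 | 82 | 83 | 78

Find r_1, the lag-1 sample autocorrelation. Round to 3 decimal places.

-0.039

Mean ȳ = (82 + 84 + 78 + 76 + 83 + 83 + 79 + 75 + 82 + 83 + 78)/11 = 80.2727
Numerator Σ_{t=1}^{10}(y_t−ȳ)(y_{t+1}−ȳ) = -3.8926
Denominator Σ(y_t−ȳ)² = 100.1818
r_1 = -3.8926 / 100.1818 = -0.039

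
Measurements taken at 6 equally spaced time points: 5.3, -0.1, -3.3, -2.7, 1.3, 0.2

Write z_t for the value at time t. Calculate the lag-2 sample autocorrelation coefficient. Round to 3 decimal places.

-0.446

Mean z̄ = (5.3 − 0.1 − 3.3 − 2.7 + 1.3 + 0.2)/6 = 0.1167
Deviations from mean: 5.1833, -0.2167, -3.4167, -2.8167, 1.1833, 0.0833
Σ(z_t−z̄)(z_{t+2}−z̄) = (-17.7097) + (0.6103) + (-4.0431) + (-0.2347) = -21.3772
Denominator Σ(z_t−z̄)² = 47.9283
r_2 = -21.3772 / 47.9283 = -0.446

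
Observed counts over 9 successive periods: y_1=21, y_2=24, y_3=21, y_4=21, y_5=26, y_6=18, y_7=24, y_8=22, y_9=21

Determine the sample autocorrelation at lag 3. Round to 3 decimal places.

Mean ȳ = (21 + 24 + 21 + 21 + 26 + 18 + 24 + 22 + 21)/9 = 22.0000
Σ(y_t−ȳ)(y_{t+3}−ȳ) = (1.0000) + (8.0000) + (4.0000) + (-2.0000) + (0.0000) + (4.0000) = 15.0000
Denominator Σ(y_t−ȳ)² = 44.0000
r_3 = 15.0000 / 44.0000 = 0.341

0.341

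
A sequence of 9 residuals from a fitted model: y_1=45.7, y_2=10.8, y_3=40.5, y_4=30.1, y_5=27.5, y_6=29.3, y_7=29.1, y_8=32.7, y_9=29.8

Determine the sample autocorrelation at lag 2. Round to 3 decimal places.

0.180

Mean ȳ = (45.7 + 10.8 + 40.5 + 30.1 + 27.5 + 29.3 + 29.1 + 32.7 + 29.8)/9 = 30.6111
Σ(y_t−ȳ)(y_{t+2}−ȳ) = (149.2123) + (10.1257) + (-30.7654) + (0.6701) + (4.7012) + (-2.7388) + (1.2257) = 132.4309
Denominator Σ(y_t−ȳ)² = 736.9089
r_2 = 132.4309 / 736.9089 = 0.180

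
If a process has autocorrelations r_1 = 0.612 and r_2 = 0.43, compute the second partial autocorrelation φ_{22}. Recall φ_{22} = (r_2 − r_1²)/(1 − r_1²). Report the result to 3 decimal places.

0.089

φ_{22} = (r_2 − r_1²) / (1 − r_1²)
r_1² = (0.612)² = 0.374544
Numerator = 0.43 − 0.3745 = 0.0555; denominator = 1 − 0.3745 = 0.6255
φ_{22} = 0.0555 / 0.6255 = 0.089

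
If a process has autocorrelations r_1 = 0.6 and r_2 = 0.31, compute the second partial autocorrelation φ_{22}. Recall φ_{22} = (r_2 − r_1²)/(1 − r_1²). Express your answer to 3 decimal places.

φ_{22} = (r_2 − r_1²) / (1 − r_1²)
r_1² = (0.6)² = 0.36
Numerator = 0.31 − 0.3600 = -0.0500; denominator = 1 − 0.3600 = 0.6400
φ_{22} = -0.0500 / 0.6400 = -0.078

-0.078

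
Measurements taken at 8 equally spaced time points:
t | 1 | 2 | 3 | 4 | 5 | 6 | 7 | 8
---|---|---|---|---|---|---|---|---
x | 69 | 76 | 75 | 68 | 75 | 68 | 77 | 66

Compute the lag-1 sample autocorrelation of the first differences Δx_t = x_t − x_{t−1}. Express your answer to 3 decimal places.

-0.653

First differences Δx: 7, -1, -7, 7, -7, 9, -11
Mean of differences = -0.4286
Numerator Σ(Δx_t−Δx̄)(Δx_{t+1}−Δx̄) = -259.7551
Denominator Σ(Δx_t−Δx̄)² = 397.7143
r_1(Δx) = -259.7551 / 397.7143 = -0.653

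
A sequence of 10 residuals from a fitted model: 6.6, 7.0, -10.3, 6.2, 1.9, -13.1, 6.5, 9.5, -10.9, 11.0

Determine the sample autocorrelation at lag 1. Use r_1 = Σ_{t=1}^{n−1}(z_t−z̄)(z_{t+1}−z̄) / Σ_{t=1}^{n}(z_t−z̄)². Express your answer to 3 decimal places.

Mean z̄ = (6.6 + 7.0 − 10.3 + 6.2 + 1.9 − 13.1 + 6.5 + 9.5 − 10.9 + 11.0)/10 = 1.4400
Numerator Σ_{t=1}^{9}(z_t−z̄)(z_{t+1}−z̄) = -347.1856
Denominator Σ(z_t−z̄)² = 763.8840
r_1 = -347.1856 / 763.8840 = -0.455

-0.455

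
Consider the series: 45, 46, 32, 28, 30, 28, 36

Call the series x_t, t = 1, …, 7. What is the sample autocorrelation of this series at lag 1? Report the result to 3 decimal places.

0.455

Mean x̄ = (45 + 46 + 32 + 28 + 30 + 28 + 36)/7 = 35.0000
Deviations from mean: 10.0000, 11.0000, -3.0000, -7.0000, -5.0000, -7.0000, 1.0000
Numerator Σ_{t=1}^{6}(x_t−x̄)(x_{t+1}−x̄) = 161.0000
Denominator Σ(x_t−x̄)² = 354.0000
r_1 = 161.0000 / 354.0000 = 0.455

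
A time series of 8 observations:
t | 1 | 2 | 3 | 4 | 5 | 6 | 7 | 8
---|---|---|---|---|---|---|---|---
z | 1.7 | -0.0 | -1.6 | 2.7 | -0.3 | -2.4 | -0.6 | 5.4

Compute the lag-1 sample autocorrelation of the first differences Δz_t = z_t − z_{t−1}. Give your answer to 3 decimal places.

-0.050

First differences Δz: -1.7, -1.6, 4.3, -3.0, -2.1, 1.8, 6.0
Mean of differences = 0.5286
Numerator Σ(Δz_t−Δz̄)(Δz_{t+1}−Δz̄) = -3.7022
Denominator Σ(Δz_t−Δz̄)² = 74.6343
r_1(Δz) = -3.7022 / 74.6343 = -0.050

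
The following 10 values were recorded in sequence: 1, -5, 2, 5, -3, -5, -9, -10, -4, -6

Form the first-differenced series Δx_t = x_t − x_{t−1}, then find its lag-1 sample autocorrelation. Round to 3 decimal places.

-0.163

First differences Δx: -6, 7, 3, -8, -2, -4, -1, 6, -2
Mean of differences = -0.7778
Numerator Σ(Δx_t−Δx̄)(Δx_{t+1}−Δx̄) = -34.8272
Denominator Σ(Δx_t−Δx̄)² = 213.5556
r_1(Δx) = -34.8272 / 213.5556 = -0.163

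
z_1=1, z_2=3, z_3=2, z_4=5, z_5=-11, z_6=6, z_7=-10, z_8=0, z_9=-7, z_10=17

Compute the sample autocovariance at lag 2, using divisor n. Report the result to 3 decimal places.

20.908

Mean z̄ = (1 + 3 + 2 + 5 − 11 + 6 − 10 + 0 − 7 + 17)/10 = 0.6000
Σ_{t=1}^{8}(z_t−z̄)(z_{t+2}−z̄) = 209.0800
γ_2 = 209.0800 / 10 = 20.908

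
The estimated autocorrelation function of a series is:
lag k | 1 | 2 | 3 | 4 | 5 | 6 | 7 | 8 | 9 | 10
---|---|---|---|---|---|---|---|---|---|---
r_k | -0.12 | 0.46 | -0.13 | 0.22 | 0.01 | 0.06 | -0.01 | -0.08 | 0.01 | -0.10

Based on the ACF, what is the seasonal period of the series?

The largest autocorrelation is r_2 = 0.46, with a weaker echo at lag 4 (0.22); the remaining lags stay at or below 0.06.
The dominant spike at lag 2 indicates a seasonal period of 2.

2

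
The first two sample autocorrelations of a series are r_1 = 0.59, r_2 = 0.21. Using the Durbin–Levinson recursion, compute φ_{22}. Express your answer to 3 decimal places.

φ_{22} = (r_2 − r_1²) / (1 − r_1²)
r_1² = (0.59)² = 0.3481
Numerator = 0.21 − 0.3481 = -0.1381; denominator = 1 − 0.3481 = 0.6519
φ_{22} = -0.1381 / 0.6519 = -0.212

-0.212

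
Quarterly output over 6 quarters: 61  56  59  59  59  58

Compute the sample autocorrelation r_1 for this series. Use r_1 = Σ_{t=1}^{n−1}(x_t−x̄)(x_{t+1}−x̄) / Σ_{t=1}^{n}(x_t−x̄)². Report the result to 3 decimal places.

Mean x̄ = (61 + 56 + 59 + 59 + 59 + 58)/6 = 58.6667
Σ(x_t−x̄)(x_{t+1}−x̄) = (-6.2222) + (-0.8889) + (0.1111) + (0.1111) + (-0.2222) = -7.1111
Denominator Σ(x_t−x̄)² = 13.3333
r_1 = -7.1111 / 13.3333 = -0.533

-0.533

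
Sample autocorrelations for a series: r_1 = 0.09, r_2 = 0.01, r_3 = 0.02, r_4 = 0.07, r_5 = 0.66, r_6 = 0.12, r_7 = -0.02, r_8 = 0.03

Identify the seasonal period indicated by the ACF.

The largest autocorrelation is r_5 = 0.66; the remaining lags stay at or below 0.12.
The dominant spike at lag 5 indicates a seasonal period of 5.

5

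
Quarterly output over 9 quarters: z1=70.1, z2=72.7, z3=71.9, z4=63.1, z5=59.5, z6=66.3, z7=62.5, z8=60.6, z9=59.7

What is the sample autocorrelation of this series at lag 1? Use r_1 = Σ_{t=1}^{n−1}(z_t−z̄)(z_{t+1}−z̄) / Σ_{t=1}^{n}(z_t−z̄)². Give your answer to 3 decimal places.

0.511

Mean z̄ = (70.1 + 72.7 + 71.9 + 63.1 + 59.5 + 66.3 + 62.5 + 60.6 + 59.7)/9 = 65.1556
Numerator Σ_{t=1}^{8}(z_t−z̄)(z_{t+1}−z̄) = 113.3869
Denominator Σ(z_t−z̄)² = 221.9422
r_1 = 113.3869 / 221.9422 = 0.511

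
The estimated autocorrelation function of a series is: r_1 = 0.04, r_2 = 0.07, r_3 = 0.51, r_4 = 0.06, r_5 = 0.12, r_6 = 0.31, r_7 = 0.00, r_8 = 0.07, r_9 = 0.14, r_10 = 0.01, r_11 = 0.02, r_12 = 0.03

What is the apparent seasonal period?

3

The largest autocorrelation is r_3 = 0.51, with a weaker echo at lag 6 (0.31); the remaining lags stay at or below 0.14.
The dominant spike at lag 3 indicates a seasonal period of 3.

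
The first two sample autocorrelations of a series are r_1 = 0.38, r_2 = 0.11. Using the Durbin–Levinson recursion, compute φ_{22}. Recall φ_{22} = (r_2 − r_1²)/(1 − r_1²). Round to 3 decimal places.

-0.040

φ_{22} = (r_2 − r_1²) / (1 − r_1²)
r_1² = (0.38)² = 0.1444
Numerator = 0.11 − 0.1444 = -0.0344; denominator = 1 − 0.1444 = 0.8556
φ_{22} = -0.0344 / 0.8556 = -0.040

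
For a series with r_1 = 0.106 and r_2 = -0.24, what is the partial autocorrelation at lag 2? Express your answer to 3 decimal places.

φ_{22} = (r_2 − r_1²) / (1 − r_1²)
r_1² = (0.106)² = 0.011236
Numerator = -0.24 − 0.0112 = -0.2512; denominator = 1 − 0.0112 = 0.9888
φ_{22} = -0.2512 / 0.9888 = -0.254

-0.254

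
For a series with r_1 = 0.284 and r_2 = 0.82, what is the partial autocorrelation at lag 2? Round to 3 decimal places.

φ_{22} = (r_2 − r_1²) / (1 − r_1²)
r_1² = (0.284)² = 0.080656
Numerator = 0.82 − 0.0807 = 0.7393; denominator = 1 − 0.0807 = 0.9193
φ_{22} = 0.7393 / 0.9193 = 0.804

0.804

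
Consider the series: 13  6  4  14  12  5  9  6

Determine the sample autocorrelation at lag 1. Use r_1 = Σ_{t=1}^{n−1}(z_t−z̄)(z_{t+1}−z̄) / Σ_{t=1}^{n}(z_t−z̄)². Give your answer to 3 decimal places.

Mean z̄ = (13 + 6 + 4 + 14 + 12 + 5 + 9 + 6)/8 = 8.6250
Σ(z_t−z̄)(z_{t+1}−z̄) = (-11.4844) + (12.1406) + (-24.8594) + (18.1406) + (-12.2344) + (-1.3594) + (-0.9844) = -20.6406
Denominator Σ(z_t−z̄)² = 107.8750
r_1 = -20.6406 / 107.8750 = -0.191

-0.191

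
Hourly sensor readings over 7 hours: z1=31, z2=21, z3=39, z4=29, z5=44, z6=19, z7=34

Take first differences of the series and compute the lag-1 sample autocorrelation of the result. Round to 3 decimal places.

First differences Δz: -10, 18, -10, 15, -25, 15
Mean of differences = 0.5000
Numerator Σ(Δz_t−Δz̄)(Δz_{t+1}−Δz̄) = -1259.2500
Denominator Σ(Δz_t−Δz̄)² = 1597.5000
r_1(Δz) = -1259.2500 / 1597.5000 = -0.788

-0.788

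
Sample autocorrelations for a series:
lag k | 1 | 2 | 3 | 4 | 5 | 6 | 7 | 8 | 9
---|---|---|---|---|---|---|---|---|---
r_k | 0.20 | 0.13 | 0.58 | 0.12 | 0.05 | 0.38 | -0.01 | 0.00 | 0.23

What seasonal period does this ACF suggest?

The largest autocorrelation is r_3 = 0.58, with weaker echoes at lags 6 (0.38) and 9 (0.23); the remaining lags stay at or below 0.20. The elevated value at lag 1 (0.20), dropping to 0.13 at lag 2, reflects decaying short-term dependence rather than seasonality.
The dominant spike at lag 3 indicates a seasonal period of 3.

3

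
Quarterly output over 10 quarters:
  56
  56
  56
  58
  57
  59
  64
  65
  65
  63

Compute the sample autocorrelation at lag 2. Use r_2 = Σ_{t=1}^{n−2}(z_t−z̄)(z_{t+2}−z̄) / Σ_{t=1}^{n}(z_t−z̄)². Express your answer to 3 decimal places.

0.408

Mean z̄ = (56 + 56 + 56 + 58 + 57 + 59 + 64 + 65 + 65 + 63)/10 = 59.9000
Numerator Σ_{t=1}^{8}(z_t−z̄)(z_{t+2}−z̄) = 55.8800
Denominator Σ(z_t−z̄)² = 136.9000
r_2 = 55.8800 / 136.9000 = 0.408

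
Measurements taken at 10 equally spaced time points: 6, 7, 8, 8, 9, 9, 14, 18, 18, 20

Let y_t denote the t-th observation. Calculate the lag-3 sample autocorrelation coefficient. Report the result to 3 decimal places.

Mean ȳ = (6 + 7 + 8 + 8 + 9 + 9 + 14 + 18 + 18 + 20)/10 = 11.7000
Numerator Σ_{t=1}^{7}(y_t−ȳ)(y_{t+3}−ȳ) = 20.3300
Denominator Σ(y_t−ȳ)² = 250.1000
r_3 = 20.3300 / 250.1000 = 0.081

0.081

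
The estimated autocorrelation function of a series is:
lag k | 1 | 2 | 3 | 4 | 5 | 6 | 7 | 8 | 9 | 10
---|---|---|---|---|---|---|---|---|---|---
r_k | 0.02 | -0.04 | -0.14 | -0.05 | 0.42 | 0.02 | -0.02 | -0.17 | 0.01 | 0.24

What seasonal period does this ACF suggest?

5

The largest autocorrelation is r_5 = 0.42, with a weaker echo at lag 10 (0.24); the remaining lags stay at or below 0.02.
The dominant spike at lag 5 indicates a seasonal period of 5.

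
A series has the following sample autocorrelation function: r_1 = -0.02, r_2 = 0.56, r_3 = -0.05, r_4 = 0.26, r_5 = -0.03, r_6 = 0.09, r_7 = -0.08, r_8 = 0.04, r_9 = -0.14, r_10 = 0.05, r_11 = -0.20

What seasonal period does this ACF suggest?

The largest autocorrelation is r_2 = 0.56, with a weaker echo at lag 4 (0.26); the remaining lags stay at or below 0.09.
The dominant spike at lag 2 indicates a seasonal period of 2.

2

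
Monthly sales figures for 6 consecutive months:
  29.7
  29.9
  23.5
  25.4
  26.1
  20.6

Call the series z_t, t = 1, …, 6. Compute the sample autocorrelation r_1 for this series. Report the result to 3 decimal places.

Mean z̄ = (29.7 + 29.9 + 23.5 + 25.4 + 26.1 + 20.6)/6 = 25.8667
Σ(z_t−z̄)(z_{t+1}−z̄) = (15.4611) + (-9.5456) + (1.1044) + (-0.1089) + (-1.2289) = 5.6822
Denominator Σ(z_t−z̄)² = 64.5733
r_1 = 5.6822 / 64.5733 = 0.088

0.088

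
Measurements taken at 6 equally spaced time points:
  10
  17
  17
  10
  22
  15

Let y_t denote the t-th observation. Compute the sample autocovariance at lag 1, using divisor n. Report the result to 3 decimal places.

Mean ȳ = (10 + 17 + 17 + 10 + 22 + 15)/6 = 15.1667
Deviations: -5.1667, 1.8333, 1.8333, -5.1667, 6.8333, -0.1667
Σ_{t=1}^{5}(y_t−ȳ)(y_{t+1}−ȳ) = -52.0278
γ_1 = -52.0278 / 6 = -8.671

-8.671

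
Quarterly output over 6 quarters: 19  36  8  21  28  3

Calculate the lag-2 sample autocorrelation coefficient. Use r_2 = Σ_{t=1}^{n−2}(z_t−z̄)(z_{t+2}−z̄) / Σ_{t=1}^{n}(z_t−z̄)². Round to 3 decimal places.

-0.127

Mean z̄ = (19 + 36 + 8 + 21 + 28 + 3)/6 = 19.1667
Deviations from mean: -0.1667, 16.8333, -11.1667, 1.8333, 8.8333, -16.1667
Numerator Σ_{t=1}^{4}(z_t−z̄)(z_{t+2}−z̄) = -95.5556
Denominator Σ(z_t−z̄)² = 750.8333
r_2 = -95.5556 / 750.8333 = -0.127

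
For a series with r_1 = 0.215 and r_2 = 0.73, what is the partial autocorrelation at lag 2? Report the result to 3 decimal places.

0.717

φ_{22} = (r_2 − r_1²) / (1 − r_1²)
r_1² = (0.215)² = 0.046225
Numerator = 0.73 − 0.0462 = 0.6838; denominator = 1 − 0.0462 = 0.9538
φ_{22} = 0.6838 / 0.9538 = 0.717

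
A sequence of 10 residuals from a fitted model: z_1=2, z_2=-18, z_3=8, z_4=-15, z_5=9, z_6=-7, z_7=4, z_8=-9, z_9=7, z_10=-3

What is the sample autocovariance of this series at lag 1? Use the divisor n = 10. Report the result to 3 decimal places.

Mean z̄ = (2 − 18 + 8 − 15 + 9 − 7 + 4 − 9 + 7 − 3)/10 = -2.2000
Σ_{t=1}^{9}(z_t−z̄)(z_{t+1}−z̄) = -697.0400
γ_1 = -697.0400 / 10 = -69.704

-69.704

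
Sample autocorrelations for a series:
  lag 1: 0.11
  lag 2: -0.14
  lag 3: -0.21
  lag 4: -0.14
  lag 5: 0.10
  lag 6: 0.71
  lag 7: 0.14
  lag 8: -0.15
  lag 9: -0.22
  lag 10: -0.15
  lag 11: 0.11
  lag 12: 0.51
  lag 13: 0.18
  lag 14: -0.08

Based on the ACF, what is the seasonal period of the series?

The largest autocorrelation is r_6 = 0.71, with a weaker echo at lag 12 (0.51); the remaining lags stay at or below 0.18.
The dominant spike at lag 6 indicates a seasonal period of 6.

6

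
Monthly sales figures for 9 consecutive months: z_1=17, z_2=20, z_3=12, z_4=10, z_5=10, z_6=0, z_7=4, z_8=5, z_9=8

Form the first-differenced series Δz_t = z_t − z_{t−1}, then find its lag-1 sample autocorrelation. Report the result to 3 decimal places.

First differences Δz: 3, -8, -2, 0, -10, 4, 1, 3
Mean of differences = -1.1250
Numerator Σ(Δz_t−Δz̄)(Δz_{t+1}−Δz̄) = -59.1406
Denominator Σ(Δz_t−Δz̄)² = 192.8750
r_1(Δz) = -59.1406 / 192.8750 = -0.307

-0.307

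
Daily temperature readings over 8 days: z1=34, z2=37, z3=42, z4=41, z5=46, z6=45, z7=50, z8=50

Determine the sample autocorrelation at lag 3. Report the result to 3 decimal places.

0.021

Mean z̄ = (34 + 37 + 42 + 41 + 46 + 45 + 50 + 50)/8 = 43.1250
Deviations from mean: -9.1250, -6.1250, -1.1250, -2.1250, 2.8750, 1.8750, 6.8750, 6.8750
Numerator Σ_{t=1}^{5}(z_t−z̄)(z_{t+3}−z̄) = 4.8281
Denominator Σ(z_t−z̄)² = 232.8750
r_3 = 4.8281 / 232.8750 = 0.021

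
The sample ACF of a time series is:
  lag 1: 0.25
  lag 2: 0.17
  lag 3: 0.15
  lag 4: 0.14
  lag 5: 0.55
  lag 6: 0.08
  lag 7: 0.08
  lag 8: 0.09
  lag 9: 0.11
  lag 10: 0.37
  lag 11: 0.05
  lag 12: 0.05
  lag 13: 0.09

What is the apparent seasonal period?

The largest autocorrelation is r_5 = 0.55, with a weaker echo at lag 10 (0.37); the remaining lags stay at or below 0.25. The elevated value at lag 1 (0.25), dropping to 0.17 at lag 2, reflects decaying short-term dependence rather than seasonality.
The dominant spike at lag 5 indicates a seasonal period of 5.

5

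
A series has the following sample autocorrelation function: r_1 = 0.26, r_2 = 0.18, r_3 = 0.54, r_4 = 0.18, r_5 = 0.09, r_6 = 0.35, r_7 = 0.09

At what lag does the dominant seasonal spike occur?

The largest autocorrelation is r_3 = 0.54, with a weaker echo at lag 6 (0.35); the remaining lags stay at or below 0.26. The elevated value at lag 1 (0.26), dropping to 0.18 at lag 2, reflects decaying short-term dependence rather than seasonality.
The dominant spike at lag 3 indicates a seasonal period of 3.

3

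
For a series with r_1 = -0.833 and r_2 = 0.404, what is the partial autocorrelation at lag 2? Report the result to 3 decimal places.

φ_{22} = (r_2 − r_1²) / (1 − r_1²)
r_1² = (-0.833)² = 0.693889
Numerator = 0.404 − 0.6939 = -0.2899; denominator = 1 − 0.6939 = 0.3061
φ_{22} = -0.2899 / 0.3061 = -0.947

-0.947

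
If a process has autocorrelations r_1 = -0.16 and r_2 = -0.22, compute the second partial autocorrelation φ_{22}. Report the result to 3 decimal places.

-0.252

φ_{22} = (r_2 − r_1²) / (1 − r_1²)
r_1² = (-0.16)² = 0.0256
Numerator = -0.22 − 0.0256 = -0.2456; denominator = 1 − 0.0256 = 0.9744
φ_{22} = -0.2456 / 0.9744 = -0.252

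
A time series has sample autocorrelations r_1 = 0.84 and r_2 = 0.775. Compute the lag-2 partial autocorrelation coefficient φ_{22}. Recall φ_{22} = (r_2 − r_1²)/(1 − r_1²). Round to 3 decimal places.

φ_{22} = (r_2 − r_1²) / (1 − r_1²)
r_1² = (0.84)² = 0.7056
Numerator = 0.775 − 0.7056 = 0.0694; denominator = 1 − 0.7056 = 0.2944
φ_{22} = 0.0694 / 0.2944 = 0.236

0.236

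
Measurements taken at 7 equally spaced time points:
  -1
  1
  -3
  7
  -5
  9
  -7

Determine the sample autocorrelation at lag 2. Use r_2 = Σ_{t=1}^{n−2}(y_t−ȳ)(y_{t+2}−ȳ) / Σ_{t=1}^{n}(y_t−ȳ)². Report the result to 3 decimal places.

0.573

Mean ȳ = (-1 + 1 − 3 + 7 − 5 + 9 − 7)/7 = 0.1429
Deviations from mean: -1.1429, 0.8571, -3.1429, 6.8571, -5.1429, 8.8571, -7.1429
Σ(y_t−ȳ)(y_{t+2}−ȳ) = (3.5918) + (5.8776) + (16.1633) + (60.7347) + (36.7347) = 123.1020
Denominator Σ(y_t−ȳ)² = 214.8571
r_2 = 123.1020 / 214.8571 = 0.573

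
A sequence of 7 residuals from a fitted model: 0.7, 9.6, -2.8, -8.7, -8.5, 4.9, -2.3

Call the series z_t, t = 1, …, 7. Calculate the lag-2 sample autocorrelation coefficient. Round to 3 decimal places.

-0.396

Mean z̄ = (0.7 + 9.6 − 2.8 − 8.7 − 8.5 + 4.9 − 2.3)/7 = -1.0143
Deviations from mean: 1.7143, 10.6143, -1.7857, -7.6857, -7.4857, 5.9143, -1.2857
Σ(z_t−z̄)(z_{t+2}−z̄) = (-3.0612) + (-81.5784) + (13.3673) + (-45.4555) + (9.6245) = -107.1033
Denominator Σ(z_t−z̄)² = 270.5286
r_2 = -107.1033 / 270.5286 = -0.396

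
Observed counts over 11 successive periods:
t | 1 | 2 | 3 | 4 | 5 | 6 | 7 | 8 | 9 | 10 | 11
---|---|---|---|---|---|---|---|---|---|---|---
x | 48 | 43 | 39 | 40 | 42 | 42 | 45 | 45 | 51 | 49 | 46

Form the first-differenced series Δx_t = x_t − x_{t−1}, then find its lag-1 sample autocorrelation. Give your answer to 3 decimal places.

First differences Δx: -5, -4, 1, 2, 0, 3, 0, 6, -2, -3
Mean of differences = -0.2000
Numerator Σ(Δx_t−Δx̄)(Δx_{t+1}−Δx̄) = 13.1600
Denominator Σ(Δx_t−Δx̄)² = 103.6000
r_1(Δx) = 13.1600 / 103.6000 = 0.127

0.127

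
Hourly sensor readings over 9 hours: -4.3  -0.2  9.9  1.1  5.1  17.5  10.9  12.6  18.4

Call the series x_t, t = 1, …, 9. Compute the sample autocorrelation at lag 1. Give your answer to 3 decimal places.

Mean x̄ = (-4.3 − 0.2 + 9.9 + 1.1 + 5.1 + 17.5 + 10.9 + 12.6 + 18.4)/9 = 7.8889
Numerator Σ_{t=1}^{8}(x_t−x̄)(x_{t+1}−x̄) = 153.4477
Denominator Σ(x_t−x̄)² = 506.0289
r_1 = 153.4477 / 506.0289 = 0.303

0.303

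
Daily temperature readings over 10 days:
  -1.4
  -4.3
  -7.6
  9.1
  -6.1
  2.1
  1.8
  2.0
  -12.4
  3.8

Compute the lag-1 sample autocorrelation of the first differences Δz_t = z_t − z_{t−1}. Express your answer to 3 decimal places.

First differences Δz: -2.9, -3.3, 16.7, -15.2, 8.2, -0.3, 0.2, -14.4, 16.2
Mean of differences = 0.5778
Numerator Σ(Δz_t−Δz̄)(Δz_{t+1}−Δz̄) = -658.3538
Denominator Σ(Δz_t−Δz̄)² = 1063.3956
r_1(Δz) = -658.3538 / 1063.3956 = -0.619

-0.619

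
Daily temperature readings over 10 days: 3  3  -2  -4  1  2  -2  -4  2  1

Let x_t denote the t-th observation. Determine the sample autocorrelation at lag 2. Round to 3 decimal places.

-0.676

Mean x̄ = (3 + 3 − 2 − 4 + 1 + 2 − 2 − 4 + 2 + 1)/10 = 0.0000
Numerator Σ_{t=1}^{8}(x_t−x̄)(x_{t+2}−x̄) = -46.0000
Denominator Σ(x_t−x̄)² = 68.0000
r_2 = -46.0000 / 68.0000 = -0.676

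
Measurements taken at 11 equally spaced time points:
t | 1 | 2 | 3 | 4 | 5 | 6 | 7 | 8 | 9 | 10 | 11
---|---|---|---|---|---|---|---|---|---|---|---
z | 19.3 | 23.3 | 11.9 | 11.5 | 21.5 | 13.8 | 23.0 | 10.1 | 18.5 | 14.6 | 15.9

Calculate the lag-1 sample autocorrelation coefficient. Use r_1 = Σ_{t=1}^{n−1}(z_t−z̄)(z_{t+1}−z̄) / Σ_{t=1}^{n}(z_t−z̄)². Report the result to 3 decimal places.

-0.458

Mean z̄ = (19.3 + 23.3 + 11.9 + 11.5 + 21.5 + 13.8 + 23.0 + 10.1 + 18.5 + 14.6 + 15.9)/11 = 16.6727
Numerator Σ_{t=1}^{10}(z_t−z̄)(z_{t+1}−z̄) = -102.3280
Denominator Σ(z_t−z̄)² = 223.3818
r_1 = -102.3280 / 223.3818 = -0.458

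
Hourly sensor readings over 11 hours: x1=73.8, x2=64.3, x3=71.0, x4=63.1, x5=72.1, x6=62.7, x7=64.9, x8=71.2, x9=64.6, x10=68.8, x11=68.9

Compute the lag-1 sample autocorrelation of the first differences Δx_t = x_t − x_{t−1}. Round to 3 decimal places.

-0.736

First differences Δx: -9.5, 6.7, -7.9, 9.0, -9.4, 2.2, 6.3, -6.6, 4.2, 0.1
Mean of differences = -0.4900
Numerator Σ(Δx_t−Δx̄)(Δx_{t+1}−Δx̄) = -346.0151
Denominator Σ(Δx_t−Δx̄)² = 470.2490
r_1(Δx) = -346.0151 / 470.2490 = -0.736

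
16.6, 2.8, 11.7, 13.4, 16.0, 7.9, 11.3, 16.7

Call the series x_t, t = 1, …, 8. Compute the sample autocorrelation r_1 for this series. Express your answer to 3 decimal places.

-0.311

Mean x̄ = (16.6 + 2.8 + 11.7 + 13.4 + 16.0 + 7.9 + 11.3 + 16.7)/8 = 12.0500
Deviations from mean: 4.5500, -9.2500, -0.3500, 1.3500, 3.9500, -4.1500, -0.7500, 4.6500
Numerator Σ_{t=1}^{7}(x_t−x̄)(x_{t+1}−x̄) = -50.7575
Denominator Σ(x_t−x̄)² = 163.2200
r_1 = -50.7575 / 163.2200 = -0.311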